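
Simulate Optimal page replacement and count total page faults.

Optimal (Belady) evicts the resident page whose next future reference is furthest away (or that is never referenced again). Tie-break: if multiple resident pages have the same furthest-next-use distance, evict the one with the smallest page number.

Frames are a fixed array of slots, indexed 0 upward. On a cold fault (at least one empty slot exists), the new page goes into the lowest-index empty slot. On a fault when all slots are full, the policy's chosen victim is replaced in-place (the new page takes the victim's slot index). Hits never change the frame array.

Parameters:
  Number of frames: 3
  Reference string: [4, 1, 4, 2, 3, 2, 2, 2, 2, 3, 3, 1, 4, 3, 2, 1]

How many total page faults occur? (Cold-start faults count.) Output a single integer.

Step 0: ref 4 → FAULT, frames=[4,-,-]
Step 1: ref 1 → FAULT, frames=[4,1,-]
Step 2: ref 4 → HIT, frames=[4,1,-]
Step 3: ref 2 → FAULT, frames=[4,1,2]
Step 4: ref 3 → FAULT (evict 4), frames=[3,1,2]
Step 5: ref 2 → HIT, frames=[3,1,2]
Step 6: ref 2 → HIT, frames=[3,1,2]
Step 7: ref 2 → HIT, frames=[3,1,2]
Step 8: ref 2 → HIT, frames=[3,1,2]
Step 9: ref 3 → HIT, frames=[3,1,2]
Step 10: ref 3 → HIT, frames=[3,1,2]
Step 11: ref 1 → HIT, frames=[3,1,2]
Step 12: ref 4 → FAULT (evict 1), frames=[3,4,2]
Step 13: ref 3 → HIT, frames=[3,4,2]
Step 14: ref 2 → HIT, frames=[3,4,2]
Step 15: ref 1 → FAULT (evict 2), frames=[3,4,1]
Total faults: 6

Answer: 6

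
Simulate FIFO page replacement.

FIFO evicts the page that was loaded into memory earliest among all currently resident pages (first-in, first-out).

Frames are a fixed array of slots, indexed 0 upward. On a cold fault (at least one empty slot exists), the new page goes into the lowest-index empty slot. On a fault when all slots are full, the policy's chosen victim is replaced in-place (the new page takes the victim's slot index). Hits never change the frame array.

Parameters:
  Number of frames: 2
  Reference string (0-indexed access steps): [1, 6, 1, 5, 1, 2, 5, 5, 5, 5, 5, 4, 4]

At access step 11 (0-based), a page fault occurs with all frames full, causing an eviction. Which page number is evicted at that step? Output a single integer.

Answer: 2

Derivation:
Step 0: ref 1 -> FAULT, frames=[1,-]
Step 1: ref 6 -> FAULT, frames=[1,6]
Step 2: ref 1 -> HIT, frames=[1,6]
Step 3: ref 5 -> FAULT, evict 1, frames=[5,6]
Step 4: ref 1 -> FAULT, evict 6, frames=[5,1]
Step 5: ref 2 -> FAULT, evict 5, frames=[2,1]
Step 6: ref 5 -> FAULT, evict 1, frames=[2,5]
Step 7: ref 5 -> HIT, frames=[2,5]
Step 8: ref 5 -> HIT, frames=[2,5]
Step 9: ref 5 -> HIT, frames=[2,5]
Step 10: ref 5 -> HIT, frames=[2,5]
Step 11: ref 4 -> FAULT, evict 2, frames=[4,5]
At step 11: evicted page 2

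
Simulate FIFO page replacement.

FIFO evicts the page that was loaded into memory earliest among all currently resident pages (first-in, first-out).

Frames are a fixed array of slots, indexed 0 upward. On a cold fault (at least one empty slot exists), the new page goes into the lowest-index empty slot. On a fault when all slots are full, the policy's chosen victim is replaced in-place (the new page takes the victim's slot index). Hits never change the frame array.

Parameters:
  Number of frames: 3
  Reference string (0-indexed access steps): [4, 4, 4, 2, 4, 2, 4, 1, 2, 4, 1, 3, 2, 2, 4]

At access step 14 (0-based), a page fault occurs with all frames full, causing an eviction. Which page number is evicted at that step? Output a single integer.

Answer: 2

Derivation:
Step 0: ref 4 -> FAULT, frames=[4,-,-]
Step 1: ref 4 -> HIT, frames=[4,-,-]
Step 2: ref 4 -> HIT, frames=[4,-,-]
Step 3: ref 2 -> FAULT, frames=[4,2,-]
Step 4: ref 4 -> HIT, frames=[4,2,-]
Step 5: ref 2 -> HIT, frames=[4,2,-]
Step 6: ref 4 -> HIT, frames=[4,2,-]
Step 7: ref 1 -> FAULT, frames=[4,2,1]
Step 8: ref 2 -> HIT, frames=[4,2,1]
Step 9: ref 4 -> HIT, frames=[4,2,1]
Step 10: ref 1 -> HIT, frames=[4,2,1]
Step 11: ref 3 -> FAULT, evict 4, frames=[3,2,1]
Step 12: ref 2 -> HIT, frames=[3,2,1]
Step 13: ref 2 -> HIT, frames=[3,2,1]
Step 14: ref 4 -> FAULT, evict 2, frames=[3,4,1]
At step 14: evicted page 2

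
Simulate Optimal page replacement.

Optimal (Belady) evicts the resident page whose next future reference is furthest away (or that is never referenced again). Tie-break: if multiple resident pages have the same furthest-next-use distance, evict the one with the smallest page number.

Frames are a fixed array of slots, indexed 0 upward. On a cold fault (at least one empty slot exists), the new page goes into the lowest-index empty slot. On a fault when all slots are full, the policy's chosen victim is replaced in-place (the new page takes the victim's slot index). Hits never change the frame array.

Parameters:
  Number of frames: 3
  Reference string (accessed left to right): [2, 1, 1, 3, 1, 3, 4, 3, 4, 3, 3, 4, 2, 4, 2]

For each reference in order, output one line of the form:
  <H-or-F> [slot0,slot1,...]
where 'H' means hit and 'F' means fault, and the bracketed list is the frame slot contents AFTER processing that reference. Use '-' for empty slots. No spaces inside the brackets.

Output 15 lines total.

F [2,-,-]
F [2,1,-]
H [2,1,-]
F [2,1,3]
H [2,1,3]
H [2,1,3]
F [2,4,3]
H [2,4,3]
H [2,4,3]
H [2,4,3]
H [2,4,3]
H [2,4,3]
H [2,4,3]
H [2,4,3]
H [2,4,3]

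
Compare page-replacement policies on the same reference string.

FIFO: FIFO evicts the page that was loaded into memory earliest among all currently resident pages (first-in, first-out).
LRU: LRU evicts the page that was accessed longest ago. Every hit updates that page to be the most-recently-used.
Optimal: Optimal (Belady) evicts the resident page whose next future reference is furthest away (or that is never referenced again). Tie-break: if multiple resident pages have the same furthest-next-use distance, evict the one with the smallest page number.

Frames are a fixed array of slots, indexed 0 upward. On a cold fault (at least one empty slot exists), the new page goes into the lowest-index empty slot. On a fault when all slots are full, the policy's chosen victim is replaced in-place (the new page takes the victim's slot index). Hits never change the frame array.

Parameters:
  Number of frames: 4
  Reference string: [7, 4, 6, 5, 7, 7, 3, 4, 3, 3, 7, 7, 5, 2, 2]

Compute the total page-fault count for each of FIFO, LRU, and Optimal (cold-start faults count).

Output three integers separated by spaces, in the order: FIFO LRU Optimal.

--- FIFO ---
  step 0: ref 7 -> FAULT, frames=[7,-,-,-] (faults so far: 1)
  step 1: ref 4 -> FAULT, frames=[7,4,-,-] (faults so far: 2)
  step 2: ref 6 -> FAULT, frames=[7,4,6,-] (faults so far: 3)
  step 3: ref 5 -> FAULT, frames=[7,4,6,5] (faults so far: 4)
  step 4: ref 7 -> HIT, frames=[7,4,6,5] (faults so far: 4)
  step 5: ref 7 -> HIT, frames=[7,4,6,5] (faults so far: 4)
  step 6: ref 3 -> FAULT, evict 7, frames=[3,4,6,5] (faults so far: 5)
  step 7: ref 4 -> HIT, frames=[3,4,6,5] (faults so far: 5)
  step 8: ref 3 -> HIT, frames=[3,4,6,5] (faults so far: 5)
  step 9: ref 3 -> HIT, frames=[3,4,6,5] (faults so far: 5)
  step 10: ref 7 -> FAULT, evict 4, frames=[3,7,6,5] (faults so far: 6)
  step 11: ref 7 -> HIT, frames=[3,7,6,5] (faults so far: 6)
  step 12: ref 5 -> HIT, frames=[3,7,6,5] (faults so far: 6)
  step 13: ref 2 -> FAULT, evict 6, frames=[3,7,2,5] (faults so far: 7)
  step 14: ref 2 -> HIT, frames=[3,7,2,5] (faults so far: 7)
  FIFO total faults: 7
--- LRU ---
  step 0: ref 7 -> FAULT, frames=[7,-,-,-] (faults so far: 1)
  step 1: ref 4 -> FAULT, frames=[7,4,-,-] (faults so far: 2)
  step 2: ref 6 -> FAULT, frames=[7,4,6,-] (faults so far: 3)
  step 3: ref 5 -> FAULT, frames=[7,4,6,5] (faults so far: 4)
  step 4: ref 7 -> HIT, frames=[7,4,6,5] (faults so far: 4)
  step 5: ref 7 -> HIT, frames=[7,4,6,5] (faults so far: 4)
  step 6: ref 3 -> FAULT, evict 4, frames=[7,3,6,5] (faults so far: 5)
  step 7: ref 4 -> FAULT, evict 6, frames=[7,3,4,5] (faults so far: 6)
  step 8: ref 3 -> HIT, frames=[7,3,4,5] (faults so far: 6)
  step 9: ref 3 -> HIT, frames=[7,3,4,5] (faults so far: 6)
  step 10: ref 7 -> HIT, frames=[7,3,4,5] (faults so far: 6)
  step 11: ref 7 -> HIT, frames=[7,3,4,5] (faults so far: 6)
  step 12: ref 5 -> HIT, frames=[7,3,4,5] (faults so far: 6)
  step 13: ref 2 -> FAULT, evict 4, frames=[7,3,2,5] (faults so far: 7)
  step 14: ref 2 -> HIT, frames=[7,3,2,5] (faults so far: 7)
  LRU total faults: 7
--- Optimal ---
  step 0: ref 7 -> FAULT, frames=[7,-,-,-] (faults so far: 1)
  step 1: ref 4 -> FAULT, frames=[7,4,-,-] (faults so far: 2)
  step 2: ref 6 -> FAULT, frames=[7,4,6,-] (faults so far: 3)
  step 3: ref 5 -> FAULT, frames=[7,4,6,5] (faults so far: 4)
  step 4: ref 7 -> HIT, frames=[7,4,6,5] (faults so far: 4)
  step 5: ref 7 -> HIT, frames=[7,4,6,5] (faults so far: 4)
  step 6: ref 3 -> FAULT, evict 6, frames=[7,4,3,5] (faults so far: 5)
  step 7: ref 4 -> HIT, frames=[7,4,3,5] (faults so far: 5)
  step 8: ref 3 -> HIT, frames=[7,4,3,5] (faults so far: 5)
  step 9: ref 3 -> HIT, frames=[7,4,3,5] (faults so far: 5)
  step 10: ref 7 -> HIT, frames=[7,4,3,5] (faults so far: 5)
  step 11: ref 7 -> HIT, frames=[7,4,3,5] (faults so far: 5)
  step 12: ref 5 -> HIT, frames=[7,4,3,5] (faults so far: 5)
  step 13: ref 2 -> FAULT, evict 3, frames=[7,4,2,5] (faults so far: 6)
  step 14: ref 2 -> HIT, frames=[7,4,2,5] (faults so far: 6)
  Optimal total faults: 6

Answer: 7 7 6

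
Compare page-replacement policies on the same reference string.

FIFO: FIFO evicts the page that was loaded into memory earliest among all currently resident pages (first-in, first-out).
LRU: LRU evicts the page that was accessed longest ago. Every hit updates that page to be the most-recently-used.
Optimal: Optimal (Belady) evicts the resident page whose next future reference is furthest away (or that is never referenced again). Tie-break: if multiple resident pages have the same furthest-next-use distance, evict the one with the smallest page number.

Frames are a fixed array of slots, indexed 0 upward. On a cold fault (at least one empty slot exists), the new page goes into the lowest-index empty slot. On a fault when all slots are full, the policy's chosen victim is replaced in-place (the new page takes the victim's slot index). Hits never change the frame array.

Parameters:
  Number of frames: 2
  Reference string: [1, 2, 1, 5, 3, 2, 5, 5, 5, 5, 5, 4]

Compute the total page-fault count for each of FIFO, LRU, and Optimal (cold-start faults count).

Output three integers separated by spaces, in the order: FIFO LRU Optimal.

Answer: 7 7 6

Derivation:
--- FIFO ---
  step 0: ref 1 -> FAULT, frames=[1,-] (faults so far: 1)
  step 1: ref 2 -> FAULT, frames=[1,2] (faults so far: 2)
  step 2: ref 1 -> HIT, frames=[1,2] (faults so far: 2)
  step 3: ref 5 -> FAULT, evict 1, frames=[5,2] (faults so far: 3)
  step 4: ref 3 -> FAULT, evict 2, frames=[5,3] (faults so far: 4)
  step 5: ref 2 -> FAULT, evict 5, frames=[2,3] (faults so far: 5)
  step 6: ref 5 -> FAULT, evict 3, frames=[2,5] (faults so far: 6)
  step 7: ref 5 -> HIT, frames=[2,5] (faults so far: 6)
  step 8: ref 5 -> HIT, frames=[2,5] (faults so far: 6)
  step 9: ref 5 -> HIT, frames=[2,5] (faults so far: 6)
  step 10: ref 5 -> HIT, frames=[2,5] (faults so far: 6)
  step 11: ref 4 -> FAULT, evict 2, frames=[4,5] (faults so far: 7)
  FIFO total faults: 7
--- LRU ---
  step 0: ref 1 -> FAULT, frames=[1,-] (faults so far: 1)
  step 1: ref 2 -> FAULT, frames=[1,2] (faults so far: 2)
  step 2: ref 1 -> HIT, frames=[1,2] (faults so far: 2)
  step 3: ref 5 -> FAULT, evict 2, frames=[1,5] (faults so far: 3)
  step 4: ref 3 -> FAULT, evict 1, frames=[3,5] (faults so far: 4)
  step 5: ref 2 -> FAULT, evict 5, frames=[3,2] (faults so far: 5)
  step 6: ref 5 -> FAULT, evict 3, frames=[5,2] (faults so far: 6)
  step 7: ref 5 -> HIT, frames=[5,2] (faults so far: 6)
  step 8: ref 5 -> HIT, frames=[5,2] (faults so far: 6)
  step 9: ref 5 -> HIT, frames=[5,2] (faults so far: 6)
  step 10: ref 5 -> HIT, frames=[5,2] (faults so far: 6)
  step 11: ref 4 -> FAULT, evict 2, frames=[5,4] (faults so far: 7)
  LRU total faults: 7
--- Optimal ---
  step 0: ref 1 -> FAULT, frames=[1,-] (faults so far: 1)
  step 1: ref 2 -> FAULT, frames=[1,2] (faults so far: 2)
  step 2: ref 1 -> HIT, frames=[1,2] (faults so far: 2)
  step 3: ref 5 -> FAULT, evict 1, frames=[5,2] (faults so far: 3)
  step 4: ref 3 -> FAULT, evict 5, frames=[3,2] (faults so far: 4)
  step 5: ref 2 -> HIT, frames=[3,2] (faults so far: 4)
  step 6: ref 5 -> FAULT, evict 2, frames=[3,5] (faults so far: 5)
  step 7: ref 5 -> HIT, frames=[3,5] (faults so far: 5)
  step 8: ref 5 -> HIT, frames=[3,5] (faults so far: 5)
  step 9: ref 5 -> HIT, frames=[3,5] (faults so far: 5)
  step 10: ref 5 -> HIT, frames=[3,5] (faults so far: 5)
  step 11: ref 4 -> FAULT, evict 3, frames=[4,5] (faults so far: 6)
  Optimal total faults: 6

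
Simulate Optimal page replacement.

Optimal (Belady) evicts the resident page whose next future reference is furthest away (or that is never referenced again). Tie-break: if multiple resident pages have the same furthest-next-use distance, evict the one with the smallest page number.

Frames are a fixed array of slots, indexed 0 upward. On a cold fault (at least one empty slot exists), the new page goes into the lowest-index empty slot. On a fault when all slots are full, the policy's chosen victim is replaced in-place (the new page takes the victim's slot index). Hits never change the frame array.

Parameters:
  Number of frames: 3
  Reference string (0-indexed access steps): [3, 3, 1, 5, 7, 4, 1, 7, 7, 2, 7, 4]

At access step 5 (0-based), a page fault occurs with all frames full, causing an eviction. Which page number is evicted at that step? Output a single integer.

Step 0: ref 3 -> FAULT, frames=[3,-,-]
Step 1: ref 3 -> HIT, frames=[3,-,-]
Step 2: ref 1 -> FAULT, frames=[3,1,-]
Step 3: ref 5 -> FAULT, frames=[3,1,5]
Step 4: ref 7 -> FAULT, evict 3, frames=[7,1,5]
Step 5: ref 4 -> FAULT, evict 5, frames=[7,1,4]
At step 5: evicted page 5

Answer: 5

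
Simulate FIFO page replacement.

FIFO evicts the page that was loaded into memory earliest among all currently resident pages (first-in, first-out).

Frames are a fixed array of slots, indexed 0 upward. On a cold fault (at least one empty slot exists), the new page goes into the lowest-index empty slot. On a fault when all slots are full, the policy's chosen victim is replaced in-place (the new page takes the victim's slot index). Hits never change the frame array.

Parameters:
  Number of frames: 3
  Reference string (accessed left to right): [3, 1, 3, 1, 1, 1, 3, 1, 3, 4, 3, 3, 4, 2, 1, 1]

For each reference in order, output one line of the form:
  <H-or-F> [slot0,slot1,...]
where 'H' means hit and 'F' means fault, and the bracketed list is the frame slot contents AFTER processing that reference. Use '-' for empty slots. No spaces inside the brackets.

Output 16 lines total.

F [3,-,-]
F [3,1,-]
H [3,1,-]
H [3,1,-]
H [3,1,-]
H [3,1,-]
H [3,1,-]
H [3,1,-]
H [3,1,-]
F [3,1,4]
H [3,1,4]
H [3,1,4]
H [3,1,4]
F [2,1,4]
H [2,1,4]
H [2,1,4]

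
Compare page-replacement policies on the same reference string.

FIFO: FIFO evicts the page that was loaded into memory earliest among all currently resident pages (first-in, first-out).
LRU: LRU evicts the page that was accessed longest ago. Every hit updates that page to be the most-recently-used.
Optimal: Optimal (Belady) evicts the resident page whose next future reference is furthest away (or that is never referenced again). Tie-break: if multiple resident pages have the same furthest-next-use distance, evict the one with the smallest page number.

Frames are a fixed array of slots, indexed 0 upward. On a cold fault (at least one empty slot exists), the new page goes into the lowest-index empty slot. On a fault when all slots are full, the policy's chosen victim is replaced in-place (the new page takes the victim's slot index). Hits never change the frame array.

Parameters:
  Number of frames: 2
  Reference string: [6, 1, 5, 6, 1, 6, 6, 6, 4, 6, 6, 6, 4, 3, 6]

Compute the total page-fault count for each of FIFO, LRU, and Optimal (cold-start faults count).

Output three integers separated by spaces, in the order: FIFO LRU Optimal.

Answer: 8 8 6

Derivation:
--- FIFO ---
  step 0: ref 6 -> FAULT, frames=[6,-] (faults so far: 1)
  step 1: ref 1 -> FAULT, frames=[6,1] (faults so far: 2)
  step 2: ref 5 -> FAULT, evict 6, frames=[5,1] (faults so far: 3)
  step 3: ref 6 -> FAULT, evict 1, frames=[5,6] (faults so far: 4)
  step 4: ref 1 -> FAULT, evict 5, frames=[1,6] (faults so far: 5)
  step 5: ref 6 -> HIT, frames=[1,6] (faults so far: 5)
  step 6: ref 6 -> HIT, frames=[1,6] (faults so far: 5)
  step 7: ref 6 -> HIT, frames=[1,6] (faults so far: 5)
  step 8: ref 4 -> FAULT, evict 6, frames=[1,4] (faults so far: 6)
  step 9: ref 6 -> FAULT, evict 1, frames=[6,4] (faults so far: 7)
  step 10: ref 6 -> HIT, frames=[6,4] (faults so far: 7)
  step 11: ref 6 -> HIT, frames=[6,4] (faults so far: 7)
  step 12: ref 4 -> HIT, frames=[6,4] (faults so far: 7)
  step 13: ref 3 -> FAULT, evict 4, frames=[6,3] (faults so far: 8)
  step 14: ref 6 -> HIT, frames=[6,3] (faults so far: 8)
  FIFO total faults: 8
--- LRU ---
  step 0: ref 6 -> FAULT, frames=[6,-] (faults so far: 1)
  step 1: ref 1 -> FAULT, frames=[6,1] (faults so far: 2)
  step 2: ref 5 -> FAULT, evict 6, frames=[5,1] (faults so far: 3)
  step 3: ref 6 -> FAULT, evict 1, frames=[5,6] (faults so far: 4)
  step 4: ref 1 -> FAULT, evict 5, frames=[1,6] (faults so far: 5)
  step 5: ref 6 -> HIT, frames=[1,6] (faults so far: 5)
  step 6: ref 6 -> HIT, frames=[1,6] (faults so far: 5)
  step 7: ref 6 -> HIT, frames=[1,6] (faults so far: 5)
  step 8: ref 4 -> FAULT, evict 1, frames=[4,6] (faults so far: 6)
  step 9: ref 6 -> HIT, frames=[4,6] (faults so far: 6)
  step 10: ref 6 -> HIT, frames=[4,6] (faults so far: 6)
  step 11: ref 6 -> HIT, frames=[4,6] (faults so far: 6)
  step 12: ref 4 -> HIT, frames=[4,6] (faults so far: 6)
  step 13: ref 3 -> FAULT, evict 6, frames=[4,3] (faults so far: 7)
  step 14: ref 6 -> FAULT, evict 4, frames=[6,3] (faults so far: 8)
  LRU total faults: 8
--- Optimal ---
  step 0: ref 6 -> FAULT, frames=[6,-] (faults so far: 1)
  step 1: ref 1 -> FAULT, frames=[6,1] (faults so far: 2)
  step 2: ref 5 -> FAULT, evict 1, frames=[6,5] (faults so far: 3)
  step 3: ref 6 -> HIT, frames=[6,5] (faults so far: 3)
  step 4: ref 1 -> FAULT, evict 5, frames=[6,1] (faults so far: 4)
  step 5: ref 6 -> HIT, frames=[6,1] (faults so far: 4)
  step 6: ref 6 -> HIT, frames=[6,1] (faults so far: 4)
  step 7: ref 6 -> HIT, frames=[6,1] (faults so far: 4)
  step 8: ref 4 -> FAULT, evict 1, frames=[6,4] (faults so far: 5)
  step 9: ref 6 -> HIT, frames=[6,4] (faults so far: 5)
  step 10: ref 6 -> HIT, frames=[6,4] (faults so far: 5)
  step 11: ref 6 -> HIT, frames=[6,4] (faults so far: 5)
  step 12: ref 4 -> HIT, frames=[6,4] (faults so far: 5)
  step 13: ref 3 -> FAULT, evict 4, frames=[6,3] (faults so far: 6)
  step 14: ref 6 -> HIT, frames=[6,3] (faults so far: 6)
  Optimal total faults: 6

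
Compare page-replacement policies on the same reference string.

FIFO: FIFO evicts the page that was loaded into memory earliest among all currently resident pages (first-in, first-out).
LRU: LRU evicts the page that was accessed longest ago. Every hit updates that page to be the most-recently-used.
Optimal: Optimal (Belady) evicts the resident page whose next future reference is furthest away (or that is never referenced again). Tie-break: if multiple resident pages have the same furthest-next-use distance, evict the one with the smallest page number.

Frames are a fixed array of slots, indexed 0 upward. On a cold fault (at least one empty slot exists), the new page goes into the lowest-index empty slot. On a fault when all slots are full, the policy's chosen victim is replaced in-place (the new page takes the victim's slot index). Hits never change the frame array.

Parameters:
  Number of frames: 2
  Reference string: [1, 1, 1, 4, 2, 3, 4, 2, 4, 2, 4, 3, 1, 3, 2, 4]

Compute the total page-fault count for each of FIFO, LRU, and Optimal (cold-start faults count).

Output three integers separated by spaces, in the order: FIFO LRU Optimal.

--- FIFO ---
  step 0: ref 1 -> FAULT, frames=[1,-] (faults so far: 1)
  step 1: ref 1 -> HIT, frames=[1,-] (faults so far: 1)
  step 2: ref 1 -> HIT, frames=[1,-] (faults so far: 1)
  step 3: ref 4 -> FAULT, frames=[1,4] (faults so far: 2)
  step 4: ref 2 -> FAULT, evict 1, frames=[2,4] (faults so far: 3)
  step 5: ref 3 -> FAULT, evict 4, frames=[2,3] (faults so far: 4)
  step 6: ref 4 -> FAULT, evict 2, frames=[4,3] (faults so far: 5)
  step 7: ref 2 -> FAULT, evict 3, frames=[4,2] (faults so far: 6)
  step 8: ref 4 -> HIT, frames=[4,2] (faults so far: 6)
  step 9: ref 2 -> HIT, frames=[4,2] (faults so far: 6)
  step 10: ref 4 -> HIT, frames=[4,2] (faults so far: 6)
  step 11: ref 3 -> FAULT, evict 4, frames=[3,2] (faults so far: 7)
  step 12: ref 1 -> FAULT, evict 2, frames=[3,1] (faults so far: 8)
  step 13: ref 3 -> HIT, frames=[3,1] (faults so far: 8)
  step 14: ref 2 -> FAULT, evict 3, frames=[2,1] (faults so far: 9)
  step 15: ref 4 -> FAULT, evict 1, frames=[2,4] (faults so far: 10)
  FIFO total faults: 10
--- LRU ---
  step 0: ref 1 -> FAULT, frames=[1,-] (faults so far: 1)
  step 1: ref 1 -> HIT, frames=[1,-] (faults so far: 1)
  step 2: ref 1 -> HIT, frames=[1,-] (faults so far: 1)
  step 3: ref 4 -> FAULT, frames=[1,4] (faults so far: 2)
  step 4: ref 2 -> FAULT, evict 1, frames=[2,4] (faults so far: 3)
  step 5: ref 3 -> FAULT, evict 4, frames=[2,3] (faults so far: 4)
  step 6: ref 4 -> FAULT, evict 2, frames=[4,3] (faults so far: 5)
  step 7: ref 2 -> FAULT, evict 3, frames=[4,2] (faults so far: 6)
  step 8: ref 4 -> HIT, frames=[4,2] (faults so far: 6)
  step 9: ref 2 -> HIT, frames=[4,2] (faults so far: 6)
  step 10: ref 4 -> HIT, frames=[4,2] (faults so far: 6)
  step 11: ref 3 -> FAULT, evict 2, frames=[4,3] (faults so far: 7)
  step 12: ref 1 -> FAULT, evict 4, frames=[1,3] (faults so far: 8)
  step 13: ref 3 -> HIT, frames=[1,3] (faults so far: 8)
  step 14: ref 2 -> FAULT, evict 1, frames=[2,3] (faults so far: 9)
  step 15: ref 4 -> FAULT, evict 3, frames=[2,4] (faults so far: 10)
  LRU total faults: 10
--- Optimal ---
  step 0: ref 1 -> FAULT, frames=[1,-] (faults so far: 1)
  step 1: ref 1 -> HIT, frames=[1,-] (faults so far: 1)
  step 2: ref 1 -> HIT, frames=[1,-] (faults so far: 1)
  step 3: ref 4 -> FAULT, frames=[1,4] (faults so far: 2)
  step 4: ref 2 -> FAULT, evict 1, frames=[2,4] (faults so far: 3)
  step 5: ref 3 -> FAULT, evict 2, frames=[3,4] (faults so far: 4)
  step 6: ref 4 -> HIT, frames=[3,4] (faults so far: 4)
  step 7: ref 2 -> FAULT, evict 3, frames=[2,4] (faults so far: 5)
  step 8: ref 4 -> HIT, frames=[2,4] (faults so far: 5)
  step 9: ref 2 -> HIT, frames=[2,4] (faults so far: 5)
  step 10: ref 4 -> HIT, frames=[2,4] (faults so far: 5)
  step 11: ref 3 -> FAULT, evict 4, frames=[2,3] (faults so far: 6)
  step 12: ref 1 -> FAULT, evict 2, frames=[1,3] (faults so far: 7)
  step 13: ref 3 -> HIT, frames=[1,3] (faults so far: 7)
  step 14: ref 2 -> FAULT, evict 1, frames=[2,3] (faults so far: 8)
  step 15: ref 4 -> FAULT, evict 2, frames=[4,3] (faults so far: 9)
  Optimal total faults: 9

Answer: 10 10 9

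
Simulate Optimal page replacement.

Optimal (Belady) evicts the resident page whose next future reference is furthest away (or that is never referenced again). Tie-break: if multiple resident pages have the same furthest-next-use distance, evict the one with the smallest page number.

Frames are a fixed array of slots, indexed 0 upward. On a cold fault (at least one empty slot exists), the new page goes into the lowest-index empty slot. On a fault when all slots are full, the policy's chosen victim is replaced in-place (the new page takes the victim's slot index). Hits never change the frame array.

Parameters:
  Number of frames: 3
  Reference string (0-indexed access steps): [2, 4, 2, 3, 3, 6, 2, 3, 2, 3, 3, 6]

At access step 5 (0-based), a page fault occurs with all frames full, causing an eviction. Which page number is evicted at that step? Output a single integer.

Answer: 4

Derivation:
Step 0: ref 2 -> FAULT, frames=[2,-,-]
Step 1: ref 4 -> FAULT, frames=[2,4,-]
Step 2: ref 2 -> HIT, frames=[2,4,-]
Step 3: ref 3 -> FAULT, frames=[2,4,3]
Step 4: ref 3 -> HIT, frames=[2,4,3]
Step 5: ref 6 -> FAULT, evict 4, frames=[2,6,3]
At step 5: evicted page 4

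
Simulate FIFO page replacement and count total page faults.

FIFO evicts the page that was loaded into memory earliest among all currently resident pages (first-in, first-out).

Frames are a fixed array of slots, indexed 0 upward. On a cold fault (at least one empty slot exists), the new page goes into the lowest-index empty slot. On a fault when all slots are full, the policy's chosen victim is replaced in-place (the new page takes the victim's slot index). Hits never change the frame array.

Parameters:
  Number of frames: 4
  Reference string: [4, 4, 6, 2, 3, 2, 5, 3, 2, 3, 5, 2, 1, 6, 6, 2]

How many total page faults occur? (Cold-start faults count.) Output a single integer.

Step 0: ref 4 → FAULT, frames=[4,-,-,-]
Step 1: ref 4 → HIT, frames=[4,-,-,-]
Step 2: ref 6 → FAULT, frames=[4,6,-,-]
Step 3: ref 2 → FAULT, frames=[4,6,2,-]
Step 4: ref 3 → FAULT, frames=[4,6,2,3]
Step 5: ref 2 → HIT, frames=[4,6,2,3]
Step 6: ref 5 → FAULT (evict 4), frames=[5,6,2,3]
Step 7: ref 3 → HIT, frames=[5,6,2,3]
Step 8: ref 2 → HIT, frames=[5,6,2,3]
Step 9: ref 3 → HIT, frames=[5,6,2,3]
Step 10: ref 5 → HIT, frames=[5,6,2,3]
Step 11: ref 2 → HIT, frames=[5,6,2,3]
Step 12: ref 1 → FAULT (evict 6), frames=[5,1,2,3]
Step 13: ref 6 → FAULT (evict 2), frames=[5,1,6,3]
Step 14: ref 6 → HIT, frames=[5,1,6,3]
Step 15: ref 2 → FAULT (evict 3), frames=[5,1,6,2]
Total faults: 8

Answer: 8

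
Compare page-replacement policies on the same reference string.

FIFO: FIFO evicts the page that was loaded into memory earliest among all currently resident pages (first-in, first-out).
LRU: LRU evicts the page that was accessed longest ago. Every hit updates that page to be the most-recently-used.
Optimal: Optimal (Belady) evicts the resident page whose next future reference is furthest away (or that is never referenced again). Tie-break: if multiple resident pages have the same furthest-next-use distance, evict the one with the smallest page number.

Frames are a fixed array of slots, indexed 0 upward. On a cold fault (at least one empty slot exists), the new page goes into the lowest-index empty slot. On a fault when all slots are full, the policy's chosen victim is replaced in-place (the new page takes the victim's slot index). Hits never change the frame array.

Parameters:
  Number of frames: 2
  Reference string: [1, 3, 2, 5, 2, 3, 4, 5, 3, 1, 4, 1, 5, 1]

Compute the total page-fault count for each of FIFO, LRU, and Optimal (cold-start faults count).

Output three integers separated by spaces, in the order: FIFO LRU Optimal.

--- FIFO ---
  step 0: ref 1 -> FAULT, frames=[1,-] (faults so far: 1)
  step 1: ref 3 -> FAULT, frames=[1,3] (faults so far: 2)
  step 2: ref 2 -> FAULT, evict 1, frames=[2,3] (faults so far: 3)
  step 3: ref 5 -> FAULT, evict 3, frames=[2,5] (faults so far: 4)
  step 4: ref 2 -> HIT, frames=[2,5] (faults so far: 4)
  step 5: ref 3 -> FAULT, evict 2, frames=[3,5] (faults so far: 5)
  step 6: ref 4 -> FAULT, evict 5, frames=[3,4] (faults so far: 6)
  step 7: ref 5 -> FAULT, evict 3, frames=[5,4] (faults so far: 7)
  step 8: ref 3 -> FAULT, evict 4, frames=[5,3] (faults so far: 8)
  step 9: ref 1 -> FAULT, evict 5, frames=[1,3] (faults so far: 9)
  step 10: ref 4 -> FAULT, evict 3, frames=[1,4] (faults so far: 10)
  step 11: ref 1 -> HIT, frames=[1,4] (faults so far: 10)
  step 12: ref 5 -> FAULT, evict 1, frames=[5,4] (faults so far: 11)
  step 13: ref 1 -> FAULT, evict 4, frames=[5,1] (faults so far: 12)
  FIFO total faults: 12
--- LRU ---
  step 0: ref 1 -> FAULT, frames=[1,-] (faults so far: 1)
  step 1: ref 3 -> FAULT, frames=[1,3] (faults so far: 2)
  step 2: ref 2 -> FAULT, evict 1, frames=[2,3] (faults so far: 3)
  step 3: ref 5 -> FAULT, evict 3, frames=[2,5] (faults so far: 4)
  step 4: ref 2 -> HIT, frames=[2,5] (faults so far: 4)
  step 5: ref 3 -> FAULT, evict 5, frames=[2,3] (faults so far: 5)
  step 6: ref 4 -> FAULT, evict 2, frames=[4,3] (faults so far: 6)
  step 7: ref 5 -> FAULT, evict 3, frames=[4,5] (faults so far: 7)
  step 8: ref 3 -> FAULT, evict 4, frames=[3,5] (faults so far: 8)
  step 9: ref 1 -> FAULT, evict 5, frames=[3,1] (faults so far: 9)
  step 10: ref 4 -> FAULT, evict 3, frames=[4,1] (faults so far: 10)
  step 11: ref 1 -> HIT, frames=[4,1] (faults so far: 10)
  step 12: ref 5 -> FAULT, evict 4, frames=[5,1] (faults so far: 11)
  step 13: ref 1 -> HIT, frames=[5,1] (faults so far: 11)
  LRU total faults: 11
--- Optimal ---
  step 0: ref 1 -> FAULT, frames=[1,-] (faults so far: 1)
  step 1: ref 3 -> FAULT, frames=[1,3] (faults so far: 2)
  step 2: ref 2 -> FAULT, evict 1, frames=[2,3] (faults so far: 3)
  step 3: ref 5 -> FAULT, evict 3, frames=[2,5] (faults so far: 4)
  step 4: ref 2 -> HIT, frames=[2,5] (faults so far: 4)
  step 5: ref 3 -> FAULT, evict 2, frames=[3,5] (faults so far: 5)
  step 6: ref 4 -> FAULT, evict 3, frames=[4,5] (faults so far: 6)
  step 7: ref 5 -> HIT, frames=[4,5] (faults so far: 6)
  step 8: ref 3 -> FAULT, evict 5, frames=[4,3] (faults so far: 7)
  step 9: ref 1 -> FAULT, evict 3, frames=[4,1] (faults so far: 8)
  step 10: ref 4 -> HIT, frames=[4,1] (faults so far: 8)
  step 11: ref 1 -> HIT, frames=[4,1] (faults so far: 8)
  step 12: ref 5 -> FAULT, evict 4, frames=[5,1] (faults so far: 9)
  step 13: ref 1 -> HIT, frames=[5,1] (faults so far: 9)
  Optimal total faults: 9

Answer: 12 11 9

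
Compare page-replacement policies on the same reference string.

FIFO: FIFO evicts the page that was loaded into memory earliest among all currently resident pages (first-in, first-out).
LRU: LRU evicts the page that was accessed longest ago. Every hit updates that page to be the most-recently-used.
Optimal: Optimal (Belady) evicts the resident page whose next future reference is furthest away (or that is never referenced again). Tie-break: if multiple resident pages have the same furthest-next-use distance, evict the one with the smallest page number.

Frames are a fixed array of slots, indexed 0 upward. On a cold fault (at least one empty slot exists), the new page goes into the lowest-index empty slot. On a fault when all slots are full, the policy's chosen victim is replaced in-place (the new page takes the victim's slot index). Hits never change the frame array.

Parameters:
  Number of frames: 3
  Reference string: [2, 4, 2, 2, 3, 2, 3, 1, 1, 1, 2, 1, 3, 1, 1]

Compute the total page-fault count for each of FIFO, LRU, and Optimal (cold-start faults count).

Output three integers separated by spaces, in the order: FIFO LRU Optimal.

Answer: 5 4 4

Derivation:
--- FIFO ---
  step 0: ref 2 -> FAULT, frames=[2,-,-] (faults so far: 1)
  step 1: ref 4 -> FAULT, frames=[2,4,-] (faults so far: 2)
  step 2: ref 2 -> HIT, frames=[2,4,-] (faults so far: 2)
  step 3: ref 2 -> HIT, frames=[2,4,-] (faults so far: 2)
  step 4: ref 3 -> FAULT, frames=[2,4,3] (faults so far: 3)
  step 5: ref 2 -> HIT, frames=[2,4,3] (faults so far: 3)
  step 6: ref 3 -> HIT, frames=[2,4,3] (faults so far: 3)
  step 7: ref 1 -> FAULT, evict 2, frames=[1,4,3] (faults so far: 4)
  step 8: ref 1 -> HIT, frames=[1,4,3] (faults so far: 4)
  step 9: ref 1 -> HIT, frames=[1,4,3] (faults so far: 4)
  step 10: ref 2 -> FAULT, evict 4, frames=[1,2,3] (faults so far: 5)
  step 11: ref 1 -> HIT, frames=[1,2,3] (faults so far: 5)
  step 12: ref 3 -> HIT, frames=[1,2,3] (faults so far: 5)
  step 13: ref 1 -> HIT, frames=[1,2,3] (faults so far: 5)
  step 14: ref 1 -> HIT, frames=[1,2,3] (faults so far: 5)
  FIFO total faults: 5
--- LRU ---
  step 0: ref 2 -> FAULT, frames=[2,-,-] (faults so far: 1)
  step 1: ref 4 -> FAULT, frames=[2,4,-] (faults so far: 2)
  step 2: ref 2 -> HIT, frames=[2,4,-] (faults so far: 2)
  step 3: ref 2 -> HIT, frames=[2,4,-] (faults so far: 2)
  step 4: ref 3 -> FAULT, frames=[2,4,3] (faults so far: 3)
  step 5: ref 2 -> HIT, frames=[2,4,3] (faults so far: 3)
  step 6: ref 3 -> HIT, frames=[2,4,3] (faults so far: 3)
  step 7: ref 1 -> FAULT, evict 4, frames=[2,1,3] (faults so far: 4)
  step 8: ref 1 -> HIT, frames=[2,1,3] (faults so far: 4)
  step 9: ref 1 -> HIT, frames=[2,1,3] (faults so far: 4)
  step 10: ref 2 -> HIT, frames=[2,1,3] (faults so far: 4)
  step 11: ref 1 -> HIT, frames=[2,1,3] (faults so far: 4)
  step 12: ref 3 -> HIT, frames=[2,1,3] (faults so far: 4)
  step 13: ref 1 -> HIT, frames=[2,1,3] (faults so far: 4)
  step 14: ref 1 -> HIT, frames=[2,1,3] (faults so far: 4)
  LRU total faults: 4
--- Optimal ---
  step 0: ref 2 -> FAULT, frames=[2,-,-] (faults so far: 1)
  step 1: ref 4 -> FAULT, frames=[2,4,-] (faults so far: 2)
  step 2: ref 2 -> HIT, frames=[2,4,-] (faults so far: 2)
  step 3: ref 2 -> HIT, frames=[2,4,-] (faults so far: 2)
  step 4: ref 3 -> FAULT, frames=[2,4,3] (faults so far: 3)
  step 5: ref 2 -> HIT, frames=[2,4,3] (faults so far: 3)
  step 6: ref 3 -> HIT, frames=[2,4,3] (faults so far: 3)
  step 7: ref 1 -> FAULT, evict 4, frames=[2,1,3] (faults so far: 4)
  step 8: ref 1 -> HIT, frames=[2,1,3] (faults so far: 4)
  step 9: ref 1 -> HIT, frames=[2,1,3] (faults so far: 4)
  step 10: ref 2 -> HIT, frames=[2,1,3] (faults so far: 4)
  step 11: ref 1 -> HIT, frames=[2,1,3] (faults so far: 4)
  step 12: ref 3 -> HIT, frames=[2,1,3] (faults so far: 4)
  step 13: ref 1 -> HIT, frames=[2,1,3] (faults so far: 4)
  step 14: ref 1 -> HIT, frames=[2,1,3] (faults so far: 4)
  Optimal total faults: 4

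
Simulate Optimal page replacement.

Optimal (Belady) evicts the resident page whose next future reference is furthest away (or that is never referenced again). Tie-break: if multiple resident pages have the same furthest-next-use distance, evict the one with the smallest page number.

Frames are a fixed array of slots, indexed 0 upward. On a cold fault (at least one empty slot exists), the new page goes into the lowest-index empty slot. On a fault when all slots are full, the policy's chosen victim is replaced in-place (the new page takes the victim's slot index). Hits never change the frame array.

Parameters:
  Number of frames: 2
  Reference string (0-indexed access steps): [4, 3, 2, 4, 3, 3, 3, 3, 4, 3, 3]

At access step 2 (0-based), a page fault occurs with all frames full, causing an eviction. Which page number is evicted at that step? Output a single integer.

Answer: 3

Derivation:
Step 0: ref 4 -> FAULT, frames=[4,-]
Step 1: ref 3 -> FAULT, frames=[4,3]
Step 2: ref 2 -> FAULT, evict 3, frames=[4,2]
At step 2: evicted page 3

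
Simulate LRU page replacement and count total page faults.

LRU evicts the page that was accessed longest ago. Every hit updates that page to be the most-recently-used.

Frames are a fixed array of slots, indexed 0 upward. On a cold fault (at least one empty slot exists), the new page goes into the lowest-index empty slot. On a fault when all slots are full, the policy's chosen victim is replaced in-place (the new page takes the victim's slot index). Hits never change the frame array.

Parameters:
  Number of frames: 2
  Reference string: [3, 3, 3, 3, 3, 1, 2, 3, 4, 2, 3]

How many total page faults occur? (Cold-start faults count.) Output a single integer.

Step 0: ref 3 → FAULT, frames=[3,-]
Step 1: ref 3 → HIT, frames=[3,-]
Step 2: ref 3 → HIT, frames=[3,-]
Step 3: ref 3 → HIT, frames=[3,-]
Step 4: ref 3 → HIT, frames=[3,-]
Step 5: ref 1 → FAULT, frames=[3,1]
Step 6: ref 2 → FAULT (evict 3), frames=[2,1]
Step 7: ref 3 → FAULT (evict 1), frames=[2,3]
Step 8: ref 4 → FAULT (evict 2), frames=[4,3]
Step 9: ref 2 → FAULT (evict 3), frames=[4,2]
Step 10: ref 3 → FAULT (evict 4), frames=[3,2]
Total faults: 7

Answer: 7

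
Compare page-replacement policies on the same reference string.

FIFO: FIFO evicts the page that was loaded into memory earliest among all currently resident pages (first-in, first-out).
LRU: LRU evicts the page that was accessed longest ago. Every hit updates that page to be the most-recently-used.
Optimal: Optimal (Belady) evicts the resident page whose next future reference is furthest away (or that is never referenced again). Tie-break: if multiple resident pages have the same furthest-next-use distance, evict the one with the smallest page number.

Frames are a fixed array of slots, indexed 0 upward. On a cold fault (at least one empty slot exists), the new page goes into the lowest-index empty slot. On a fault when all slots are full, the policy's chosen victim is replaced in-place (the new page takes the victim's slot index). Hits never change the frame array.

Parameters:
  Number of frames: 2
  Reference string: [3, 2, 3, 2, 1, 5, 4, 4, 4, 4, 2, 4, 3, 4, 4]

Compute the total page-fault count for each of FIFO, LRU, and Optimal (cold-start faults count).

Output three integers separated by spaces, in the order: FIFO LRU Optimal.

Answer: 8 7 6

Derivation:
--- FIFO ---
  step 0: ref 3 -> FAULT, frames=[3,-] (faults so far: 1)
  step 1: ref 2 -> FAULT, frames=[3,2] (faults so far: 2)
  step 2: ref 3 -> HIT, frames=[3,2] (faults so far: 2)
  step 3: ref 2 -> HIT, frames=[3,2] (faults so far: 2)
  step 4: ref 1 -> FAULT, evict 3, frames=[1,2] (faults so far: 3)
  step 5: ref 5 -> FAULT, evict 2, frames=[1,5] (faults so far: 4)
  step 6: ref 4 -> FAULT, evict 1, frames=[4,5] (faults so far: 5)
  step 7: ref 4 -> HIT, frames=[4,5] (faults so far: 5)
  step 8: ref 4 -> HIT, frames=[4,5] (faults so far: 5)
  step 9: ref 4 -> HIT, frames=[4,5] (faults so far: 5)
  step 10: ref 2 -> FAULT, evict 5, frames=[4,2] (faults so far: 6)
  step 11: ref 4 -> HIT, frames=[4,2] (faults so far: 6)
  step 12: ref 3 -> FAULT, evict 4, frames=[3,2] (faults so far: 7)
  step 13: ref 4 -> FAULT, evict 2, frames=[3,4] (faults so far: 8)
  step 14: ref 4 -> HIT, frames=[3,4] (faults so far: 8)
  FIFO total faults: 8
--- LRU ---
  step 0: ref 3 -> FAULT, frames=[3,-] (faults so far: 1)
  step 1: ref 2 -> FAULT, frames=[3,2] (faults so far: 2)
  step 2: ref 3 -> HIT, frames=[3,2] (faults so far: 2)
  step 3: ref 2 -> HIT, frames=[3,2] (faults so far: 2)
  step 4: ref 1 -> FAULT, evict 3, frames=[1,2] (faults so far: 3)
  step 5: ref 5 -> FAULT, evict 2, frames=[1,5] (faults so far: 4)
  step 6: ref 4 -> FAULT, evict 1, frames=[4,5] (faults so far: 5)
  step 7: ref 4 -> HIT, frames=[4,5] (faults so far: 5)
  step 8: ref 4 -> HIT, frames=[4,5] (faults so far: 5)
  step 9: ref 4 -> HIT, frames=[4,5] (faults so far: 5)
  step 10: ref 2 -> FAULT, evict 5, frames=[4,2] (faults so far: 6)
  step 11: ref 4 -> HIT, frames=[4,2] (faults so far: 6)
  step 12: ref 3 -> FAULT, evict 2, frames=[4,3] (faults so far: 7)
  step 13: ref 4 -> HIT, frames=[4,3] (faults so far: 7)
  step 14: ref 4 -> HIT, frames=[4,3] (faults so far: 7)
  LRU total faults: 7
--- Optimal ---
  step 0: ref 3 -> FAULT, frames=[3,-] (faults so far: 1)
  step 1: ref 2 -> FAULT, frames=[3,2] (faults so far: 2)
  step 2: ref 3 -> HIT, frames=[3,2] (faults so far: 2)
  step 3: ref 2 -> HIT, frames=[3,2] (faults so far: 2)
  step 4: ref 1 -> FAULT, evict 3, frames=[1,2] (faults so far: 3)
  step 5: ref 5 -> FAULT, evict 1, frames=[5,2] (faults so far: 4)
  step 6: ref 4 -> FAULT, evict 5, frames=[4,2] (faults so far: 5)
  step 7: ref 4 -> HIT, frames=[4,2] (faults so far: 5)
  step 8: ref 4 -> HIT, frames=[4,2] (faults so far: 5)
  step 9: ref 4 -> HIT, frames=[4,2] (faults so far: 5)
  step 10: ref 2 -> HIT, frames=[4,2] (faults so far: 5)
  step 11: ref 4 -> HIT, frames=[4,2] (faults so far: 5)
  step 12: ref 3 -> FAULT, evict 2, frames=[4,3] (faults so far: 6)
  step 13: ref 4 -> HIT, frames=[4,3] (faults so far: 6)
  step 14: ref 4 -> HIT, frames=[4,3] (faults so far: 6)
  Optimal total faults: 6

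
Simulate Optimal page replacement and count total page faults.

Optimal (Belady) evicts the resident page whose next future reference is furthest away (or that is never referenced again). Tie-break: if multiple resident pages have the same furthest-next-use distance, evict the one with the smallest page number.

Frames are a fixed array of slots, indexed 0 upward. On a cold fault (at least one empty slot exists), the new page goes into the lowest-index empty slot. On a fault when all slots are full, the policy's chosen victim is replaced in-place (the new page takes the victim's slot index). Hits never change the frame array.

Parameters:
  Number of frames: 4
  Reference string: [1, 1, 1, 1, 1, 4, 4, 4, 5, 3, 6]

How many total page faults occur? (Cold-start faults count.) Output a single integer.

Step 0: ref 1 → FAULT, frames=[1,-,-,-]
Step 1: ref 1 → HIT, frames=[1,-,-,-]
Step 2: ref 1 → HIT, frames=[1,-,-,-]
Step 3: ref 1 → HIT, frames=[1,-,-,-]
Step 4: ref 1 → HIT, frames=[1,-,-,-]
Step 5: ref 4 → FAULT, frames=[1,4,-,-]
Step 6: ref 4 → HIT, frames=[1,4,-,-]
Step 7: ref 4 → HIT, frames=[1,4,-,-]
Step 8: ref 5 → FAULT, frames=[1,4,5,-]
Step 9: ref 3 → FAULT, frames=[1,4,5,3]
Step 10: ref 6 → FAULT (evict 1), frames=[6,4,5,3]
Total faults: 5

Answer: 5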